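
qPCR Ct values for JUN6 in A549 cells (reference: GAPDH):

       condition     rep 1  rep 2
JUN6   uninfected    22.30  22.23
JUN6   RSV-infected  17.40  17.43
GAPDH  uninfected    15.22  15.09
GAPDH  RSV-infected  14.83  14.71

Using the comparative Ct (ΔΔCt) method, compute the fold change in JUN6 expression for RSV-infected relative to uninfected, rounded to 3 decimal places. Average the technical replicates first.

Mean Ct: JUN6 uninfected 22.265; JUN6 RSV-infected 17.415; GAPDH uninfected 15.155; GAPDH RSV-infected 14.770
ΔCt(uninfected) = 22.265 − 15.155 = 7.110
ΔCt(RSV-infected) = 17.415 − 14.770 = 2.645
ΔΔCt = 2.645 − 7.110 = -4.465
Fold change = 2^(−(-4.465)) = 2^4.465 = 22.0851

22.085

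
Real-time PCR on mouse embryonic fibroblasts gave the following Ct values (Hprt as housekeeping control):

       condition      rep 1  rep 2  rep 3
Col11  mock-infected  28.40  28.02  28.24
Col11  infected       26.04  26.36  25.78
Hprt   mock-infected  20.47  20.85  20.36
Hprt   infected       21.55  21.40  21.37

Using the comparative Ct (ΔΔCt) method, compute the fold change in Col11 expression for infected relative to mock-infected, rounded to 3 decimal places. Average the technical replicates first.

Mean Ct: Col11 mock-infected 28.220; Col11 infected 26.060; Hprt mock-infected 20.560; Hprt infected 21.440
ΔCt(mock-infected) = 28.220 − 20.560 = 7.660
ΔCt(infected) = 26.060 − 21.440 = 4.620
ΔΔCt = 4.620 − 7.660 = -3.040
Fold change = 2^(−(-3.040)) = 2^3.040 = 8.2249

8.225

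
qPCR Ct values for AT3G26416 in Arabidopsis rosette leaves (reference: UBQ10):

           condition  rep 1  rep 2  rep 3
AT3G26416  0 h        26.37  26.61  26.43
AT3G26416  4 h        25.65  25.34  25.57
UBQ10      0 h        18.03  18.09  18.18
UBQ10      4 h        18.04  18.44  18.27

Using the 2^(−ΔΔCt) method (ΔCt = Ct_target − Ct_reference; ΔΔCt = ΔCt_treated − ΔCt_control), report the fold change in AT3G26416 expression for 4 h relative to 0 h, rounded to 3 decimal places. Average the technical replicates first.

2.144

Mean Ct: AT3G26416 0 h 26.470; AT3G26416 4 h 25.520; UBQ10 0 h 18.100; UBQ10 4 h 18.250
ΔCt(0 h) = 26.470 − 18.100 = 8.370
ΔCt(4 h) = 25.520 − 18.250 = 7.270
ΔΔCt = 7.270 − 8.370 = -1.100
Fold change = 2^(−(-1.100)) = 2^1.100 = 2.1435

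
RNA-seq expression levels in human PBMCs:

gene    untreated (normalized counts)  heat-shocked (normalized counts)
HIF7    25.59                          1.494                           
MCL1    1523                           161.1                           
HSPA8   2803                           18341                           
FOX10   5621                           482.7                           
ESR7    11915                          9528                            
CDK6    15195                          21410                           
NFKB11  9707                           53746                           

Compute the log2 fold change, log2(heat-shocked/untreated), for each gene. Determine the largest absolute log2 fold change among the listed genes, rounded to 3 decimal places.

log2(1.494/25.59) = -4.098  (HIF7)
log2(161.1/1523) = -3.241  (MCL1)
log2(18341/2803) = 2.710  (HSPA8)
log2(482.7/5621) = -3.542  (FOX10)
log2(9528/11915) = -0.323  (ESR7)
log2(21410/15195) = 0.495  (CDK6)
log2(53746/9707) = 2.469  (NFKB11)
The largest magnitude belongs to HIF7.

4.098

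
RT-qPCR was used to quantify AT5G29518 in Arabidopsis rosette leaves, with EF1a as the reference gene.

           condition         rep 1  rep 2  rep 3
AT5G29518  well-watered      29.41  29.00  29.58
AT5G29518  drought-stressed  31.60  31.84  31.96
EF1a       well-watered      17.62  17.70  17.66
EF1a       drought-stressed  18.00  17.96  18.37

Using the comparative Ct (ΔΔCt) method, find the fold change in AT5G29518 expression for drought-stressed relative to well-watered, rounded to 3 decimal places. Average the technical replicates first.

0.247

Mean Ct: AT5G29518 well-watered 29.330; AT5G29518 drought-stressed 31.800; EF1a well-watered 17.660; EF1a drought-stressed 18.110
ΔCt(well-watered) = 29.330 − 17.660 = 11.670
ΔCt(drought-stressed) = 31.800 − 18.110 = 13.690
ΔΔCt = 13.690 − 11.670 = 2.020
Fold change = 2^(−2.020) = 0.2466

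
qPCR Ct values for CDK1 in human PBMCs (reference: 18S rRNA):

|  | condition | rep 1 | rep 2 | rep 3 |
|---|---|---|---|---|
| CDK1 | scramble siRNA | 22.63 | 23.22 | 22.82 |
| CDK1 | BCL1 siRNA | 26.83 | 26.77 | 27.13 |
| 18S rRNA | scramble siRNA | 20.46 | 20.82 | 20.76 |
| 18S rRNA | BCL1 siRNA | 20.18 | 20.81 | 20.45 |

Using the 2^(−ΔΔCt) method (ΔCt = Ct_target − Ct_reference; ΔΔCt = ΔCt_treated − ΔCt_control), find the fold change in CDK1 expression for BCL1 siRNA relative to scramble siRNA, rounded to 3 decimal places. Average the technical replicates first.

0.054

Mean Ct: CDK1 scramble siRNA 22.890; CDK1 BCL1 siRNA 26.910; 18S rRNA scramble siRNA 20.680; 18S rRNA BCL1 siRNA 20.480
ΔCt(scramble siRNA) = 22.890 − 20.680 = 2.210
ΔCt(BCL1 siRNA) = 26.910 − 20.480 = 6.430
ΔΔCt = 6.430 − 2.210 = 4.220
Fold change = 2^(−4.220) = 0.0537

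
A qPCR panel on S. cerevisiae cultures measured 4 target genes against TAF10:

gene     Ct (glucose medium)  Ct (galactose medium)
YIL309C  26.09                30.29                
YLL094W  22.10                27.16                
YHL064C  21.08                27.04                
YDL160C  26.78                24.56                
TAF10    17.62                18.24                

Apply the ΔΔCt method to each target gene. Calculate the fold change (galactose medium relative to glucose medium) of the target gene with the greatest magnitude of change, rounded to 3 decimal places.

0.025

YIL309C: ΔΔCt = (30.29−18.24) − (26.09−17.62) = 12.05 − 8.47 = 3.58; fold change = 2^-3.58 = 0.084
YLL094W: ΔΔCt = (27.16−18.24) − (22.10−17.62) = 8.92 − 4.48 = 4.44; fold change = 2^-4.44 = 0.046
YHL064C: ΔΔCt = (27.04−18.24) − (21.08−17.62) = 8.80 − 3.46 = 5.34; fold change = 2^-5.34 = 0.025
YDL160C: ΔΔCt = (24.56−18.24) − (26.78−17.62) = 6.32 − 9.16 = -2.84; fold change = 2^2.84 = 7.160
YHL064C has the largest |ΔΔCt| = 5.34.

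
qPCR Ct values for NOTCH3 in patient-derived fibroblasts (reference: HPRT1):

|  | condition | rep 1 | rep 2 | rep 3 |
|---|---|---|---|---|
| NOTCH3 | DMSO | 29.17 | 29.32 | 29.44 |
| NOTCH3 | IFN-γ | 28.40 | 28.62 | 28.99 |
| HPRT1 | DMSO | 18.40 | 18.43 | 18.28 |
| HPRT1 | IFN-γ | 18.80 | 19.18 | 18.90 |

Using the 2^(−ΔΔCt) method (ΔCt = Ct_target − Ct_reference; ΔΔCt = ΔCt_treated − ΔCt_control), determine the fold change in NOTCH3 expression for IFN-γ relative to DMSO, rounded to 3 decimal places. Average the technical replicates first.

Mean Ct: NOTCH3 DMSO 29.310; NOTCH3 IFN-γ 28.670; HPRT1 DMSO 18.370; HPRT1 IFN-γ 18.960
ΔCt(DMSO) = 29.310 − 18.370 = 10.940
ΔCt(IFN-γ) = 28.670 − 18.960 = 9.710
ΔΔCt = 9.710 − 10.940 = -1.230
Fold change = 2^(−(-1.230)) = 2^1.230 = 2.3457

2.346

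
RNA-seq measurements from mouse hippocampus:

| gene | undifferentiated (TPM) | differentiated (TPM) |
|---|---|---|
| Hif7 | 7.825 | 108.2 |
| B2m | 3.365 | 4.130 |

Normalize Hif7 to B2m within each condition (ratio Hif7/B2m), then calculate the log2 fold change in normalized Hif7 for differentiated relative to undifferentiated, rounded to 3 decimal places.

3.494

Hif7/B2m (undifferentiated) = 7.825 / 3.365 = 2.3254
Hif7/B2m (differentiated) = 108.2 / 4.130 = 26.199
Fold change = 26.199 / 2.3254 = 11.2662
log2(11.2662) = 3.4939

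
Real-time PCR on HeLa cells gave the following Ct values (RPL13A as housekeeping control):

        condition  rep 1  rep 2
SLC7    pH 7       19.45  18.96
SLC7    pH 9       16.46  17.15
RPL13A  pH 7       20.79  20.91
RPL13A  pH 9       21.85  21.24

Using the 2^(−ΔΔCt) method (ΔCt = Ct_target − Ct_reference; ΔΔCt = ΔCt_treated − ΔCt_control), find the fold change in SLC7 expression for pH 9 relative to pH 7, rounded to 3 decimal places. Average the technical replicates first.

Mean Ct: SLC7 pH 7 19.205; SLC7 pH 9 16.805; RPL13A pH 7 20.850; RPL13A pH 9 21.545
ΔCt(pH 7) = 19.205 − 20.850 = -1.645
ΔCt(pH 9) = 16.805 − 21.545 = -4.740
ΔΔCt = -4.740 − (-1.645) = -3.095
Fold change = 2^(−(-3.095)) = 2^3.095 = 8.5445

8.545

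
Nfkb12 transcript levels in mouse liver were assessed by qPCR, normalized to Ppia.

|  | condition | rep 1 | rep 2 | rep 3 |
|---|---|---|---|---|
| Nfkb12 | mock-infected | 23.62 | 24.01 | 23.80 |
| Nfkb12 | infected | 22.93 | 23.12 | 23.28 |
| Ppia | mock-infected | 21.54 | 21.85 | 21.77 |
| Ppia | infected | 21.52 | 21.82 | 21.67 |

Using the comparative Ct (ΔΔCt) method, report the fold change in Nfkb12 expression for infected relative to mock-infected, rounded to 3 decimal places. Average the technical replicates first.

Mean Ct: Nfkb12 mock-infected 23.810; Nfkb12 infected 23.110; Ppia mock-infected 21.720; Ppia infected 21.670
ΔCt(mock-infected) = 23.810 − 21.720 = 2.090
ΔCt(infected) = 23.110 − 21.670 = 1.440
ΔΔCt = 1.440 − 2.090 = -0.650
Fold change = 2^(−(-0.650)) = 2^0.650 = 1.5692

1.569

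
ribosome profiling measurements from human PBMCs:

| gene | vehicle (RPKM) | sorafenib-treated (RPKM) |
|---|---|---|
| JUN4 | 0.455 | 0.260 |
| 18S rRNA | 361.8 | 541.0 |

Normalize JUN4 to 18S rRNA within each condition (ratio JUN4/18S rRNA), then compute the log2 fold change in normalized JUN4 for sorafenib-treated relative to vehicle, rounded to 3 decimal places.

JUN4/18S rRNA (vehicle) = 0.455 / 361.8 = 0.0012576
JUN4/18S rRNA (sorafenib-treated) = 0.260 / 541.0 = 0.00048059
Fold change = 0.00048059 / 0.0012576 = 0.3821
log2(0.3821) = -1.3878

-1.388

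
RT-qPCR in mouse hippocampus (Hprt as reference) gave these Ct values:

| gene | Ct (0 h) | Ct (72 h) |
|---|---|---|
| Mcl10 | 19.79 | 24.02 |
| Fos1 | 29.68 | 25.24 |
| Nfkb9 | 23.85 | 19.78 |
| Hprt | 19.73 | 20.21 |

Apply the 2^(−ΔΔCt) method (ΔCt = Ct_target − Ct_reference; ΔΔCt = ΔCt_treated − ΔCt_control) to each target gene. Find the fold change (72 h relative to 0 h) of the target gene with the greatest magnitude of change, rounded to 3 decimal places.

Mcl10: ΔΔCt = (24.02−20.21) − (19.79−19.73) = 3.81 − 0.06 = 3.75; fold change = 2^-3.75 = 0.074
Fos1: ΔΔCt = (25.24−20.21) − (29.68−19.73) = 5.03 − 9.95 = -4.92; fold change = 2^4.92 = 30.274
Nfkb9: ΔΔCt = (19.78−20.21) − (23.85−19.73) = -0.43 − 4.12 = -4.55; fold change = 2^4.55 = 23.425
Fos1 has the largest |ΔΔCt| = 4.92.

30.274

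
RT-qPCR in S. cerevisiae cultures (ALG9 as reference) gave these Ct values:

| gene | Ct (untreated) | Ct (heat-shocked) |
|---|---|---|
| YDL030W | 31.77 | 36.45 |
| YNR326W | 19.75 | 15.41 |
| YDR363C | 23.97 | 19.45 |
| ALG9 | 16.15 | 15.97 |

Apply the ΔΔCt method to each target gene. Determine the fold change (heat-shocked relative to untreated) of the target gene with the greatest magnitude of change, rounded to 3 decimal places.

0.034

YDL030W: ΔΔCt = (36.45−15.97) − (31.77−16.15) = 20.48 − 15.62 = 4.86; fold change = 2^-4.86 = 0.034
YNR326W: ΔΔCt = (15.41−15.97) − (19.75−16.15) = -0.56 − 3.60 = -4.16; fold change = 2^4.16 = 17.877
YDR363C: ΔΔCt = (19.45−15.97) − (23.97−16.15) = 3.48 − 7.82 = -4.34; fold change = 2^4.34 = 20.252
YDL030W has the largest |ΔΔCt| = 4.86.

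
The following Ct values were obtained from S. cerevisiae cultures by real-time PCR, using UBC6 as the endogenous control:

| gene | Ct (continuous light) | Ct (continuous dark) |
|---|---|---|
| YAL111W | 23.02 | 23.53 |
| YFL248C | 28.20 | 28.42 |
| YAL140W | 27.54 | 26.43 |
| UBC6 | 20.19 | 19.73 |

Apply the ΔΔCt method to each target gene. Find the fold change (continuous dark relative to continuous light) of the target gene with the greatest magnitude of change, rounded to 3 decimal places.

0.511

YAL111W: ΔΔCt = (23.53−19.73) − (23.02−20.19) = 3.80 − 2.83 = 0.97; fold change = 2^-0.97 = 0.511
YFL248C: ΔΔCt = (28.42−19.73) − (28.20−20.19) = 8.69 − 8.01 = 0.68; fold change = 2^-0.68 = 0.624
YAL140W: ΔΔCt = (26.43−19.73) − (27.54−20.19) = 6.70 − 7.35 = -0.65; fold change = 2^0.65 = 1.569
YAL111W has the largest |ΔΔCt| = 0.97.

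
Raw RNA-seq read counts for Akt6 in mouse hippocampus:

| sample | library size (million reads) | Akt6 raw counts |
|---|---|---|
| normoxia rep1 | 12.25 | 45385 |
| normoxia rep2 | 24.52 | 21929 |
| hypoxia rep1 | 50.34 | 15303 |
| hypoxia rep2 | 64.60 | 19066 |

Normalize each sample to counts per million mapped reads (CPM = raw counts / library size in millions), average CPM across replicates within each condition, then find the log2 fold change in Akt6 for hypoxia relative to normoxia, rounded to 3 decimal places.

CPM(normoxia rep1) = 45385 / 12.25 = 3704.8980
CPM(normoxia rep2) = 21929 / 24.52 = 894.3312
CPM(hypoxia rep1) = 15303 / 50.34 = 303.9928
CPM(hypoxia rep2) = 19066 / 64.60 = 295.1393
mean CPM(normoxia) = 2299.6146; mean CPM(hypoxia) = 299.5661
Fold change = 299.5661 / 2299.6146 = 0.13027
log2(0.13027) = -2.9404

-2.940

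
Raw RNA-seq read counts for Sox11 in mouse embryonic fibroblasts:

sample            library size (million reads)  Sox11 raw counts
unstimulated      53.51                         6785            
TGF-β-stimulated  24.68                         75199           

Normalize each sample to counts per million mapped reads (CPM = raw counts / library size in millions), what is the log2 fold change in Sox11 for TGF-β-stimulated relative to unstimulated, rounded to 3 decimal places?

CPM(unstimulated) = 6785 / 53.51 = 126.7987
CPM(TGF-β-stimulated) = 75199 / 24.68 = 3046.9611
Fold change = 3046.9611 / 126.7987 = 24.02990
log2(24.02990) = 4.5868

4.587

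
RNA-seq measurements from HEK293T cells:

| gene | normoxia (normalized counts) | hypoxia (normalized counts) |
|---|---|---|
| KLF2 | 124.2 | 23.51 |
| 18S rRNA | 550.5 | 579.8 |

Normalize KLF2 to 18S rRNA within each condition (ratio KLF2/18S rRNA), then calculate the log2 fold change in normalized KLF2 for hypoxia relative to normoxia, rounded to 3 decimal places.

KLF2/18S rRNA (normoxia) = 124.2 / 550.5 = 0.22561
KLF2/18S rRNA (hypoxia) = 23.51 / 579.8 = 0.040548
Fold change = 0.040548 / 0.22561 = 0.1797
log2(0.1797) = -2.4761

-2.476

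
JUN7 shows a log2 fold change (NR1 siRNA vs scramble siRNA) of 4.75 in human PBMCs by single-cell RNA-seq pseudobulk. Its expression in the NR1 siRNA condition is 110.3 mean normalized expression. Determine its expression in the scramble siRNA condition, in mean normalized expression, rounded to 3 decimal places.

Fold change = 2^(4.75) = 26.9087
scramble siRNA expression = 110.3 / 26.9087 = 4.099

4.099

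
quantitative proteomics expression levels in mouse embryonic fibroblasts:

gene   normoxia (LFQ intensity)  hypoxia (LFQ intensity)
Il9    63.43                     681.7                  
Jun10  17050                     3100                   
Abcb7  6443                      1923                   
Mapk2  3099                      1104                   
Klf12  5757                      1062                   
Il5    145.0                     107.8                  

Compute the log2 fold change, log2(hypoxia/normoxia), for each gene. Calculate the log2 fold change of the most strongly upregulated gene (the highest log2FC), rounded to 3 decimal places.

log2(681.7/63.43) = 3.426  (Il9)
log2(3100/17050) = -2.459  (Jun10)
log2(1923/6443) = -1.744  (Abcb7)
log2(1104/3099) = -1.489  (Mapk2)
log2(1062/5757) = -2.439  (Klf12)
log2(107.8/145.0) = -0.428  (Il5)
Il9 is most strongly upregulated.

3.426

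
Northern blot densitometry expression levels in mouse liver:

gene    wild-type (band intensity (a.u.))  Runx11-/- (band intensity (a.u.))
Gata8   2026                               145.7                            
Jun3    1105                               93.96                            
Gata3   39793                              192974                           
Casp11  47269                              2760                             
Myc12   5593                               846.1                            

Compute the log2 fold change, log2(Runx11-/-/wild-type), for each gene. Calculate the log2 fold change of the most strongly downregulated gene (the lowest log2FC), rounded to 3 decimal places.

log2(145.7/2026) = -3.798  (Gata8)
log2(93.96/1105) = -3.556  (Jun3)
log2(192974/39793) = 2.278  (Gata3)
log2(2760/47269) = -4.098  (Casp11)
log2(846.1/5593) = -2.725  (Myc12)
Casp11 is most strongly downregulated.

-4.098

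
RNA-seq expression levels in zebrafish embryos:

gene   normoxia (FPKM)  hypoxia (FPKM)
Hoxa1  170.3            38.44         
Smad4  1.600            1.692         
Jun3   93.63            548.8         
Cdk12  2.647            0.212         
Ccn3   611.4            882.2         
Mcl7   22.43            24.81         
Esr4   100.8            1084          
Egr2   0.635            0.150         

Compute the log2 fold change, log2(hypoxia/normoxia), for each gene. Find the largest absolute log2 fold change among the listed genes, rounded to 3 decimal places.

log2(38.44/170.3) = -2.147  (Hoxa1)
log2(1.692/1.600) = 0.081  (Smad4)
log2(548.8/93.63) = 2.551  (Jun3)
log2(0.212/2.647) = -3.642  (Cdk12)
log2(882.2/611.4) = 0.529  (Ccn3)
log2(24.81/22.43) = 0.145  (Mcl7)
log2(1084/100.8) = 3.427  (Esr4)
log2(0.150/0.635) = -2.082  (Egr2)
The largest magnitude belongs to Cdk12.

3.642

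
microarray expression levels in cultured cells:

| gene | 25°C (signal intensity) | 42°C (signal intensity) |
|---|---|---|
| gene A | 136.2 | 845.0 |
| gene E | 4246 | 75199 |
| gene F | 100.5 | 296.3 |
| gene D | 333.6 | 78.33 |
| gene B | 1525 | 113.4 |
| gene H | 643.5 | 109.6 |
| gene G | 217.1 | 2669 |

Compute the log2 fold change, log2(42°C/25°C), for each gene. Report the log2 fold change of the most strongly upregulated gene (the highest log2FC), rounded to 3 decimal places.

4.147

log2(845.0/136.2) = 2.633  (gene A)
log2(75199/4246) = 4.147  (gene E)
log2(296.3/100.5) = 1.560  (gene F)
log2(78.33/333.6) = -2.090  (gene D)
log2(113.4/1525) = -3.749  (gene B)
log2(109.6/643.5) = -2.554  (gene H)
log2(2669/217.1) = 3.620  (gene G)
gene E is most strongly upregulated.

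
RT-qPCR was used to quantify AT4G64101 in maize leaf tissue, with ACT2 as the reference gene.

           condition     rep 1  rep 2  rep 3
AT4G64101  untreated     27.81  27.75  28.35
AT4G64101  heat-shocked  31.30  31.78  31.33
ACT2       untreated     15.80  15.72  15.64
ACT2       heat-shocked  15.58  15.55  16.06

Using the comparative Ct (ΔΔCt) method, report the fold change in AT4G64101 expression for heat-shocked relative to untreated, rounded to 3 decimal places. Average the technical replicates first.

0.089

Mean Ct: AT4G64101 untreated 27.970; AT4G64101 heat-shocked 31.470; ACT2 untreated 15.720; ACT2 heat-shocked 15.730
ΔCt(untreated) = 27.970 − 15.720 = 12.250
ΔCt(heat-shocked) = 31.470 − 15.730 = 15.740
ΔΔCt = 15.740 − 12.250 = 3.490
Fold change = 2^(−3.490) = 0.0890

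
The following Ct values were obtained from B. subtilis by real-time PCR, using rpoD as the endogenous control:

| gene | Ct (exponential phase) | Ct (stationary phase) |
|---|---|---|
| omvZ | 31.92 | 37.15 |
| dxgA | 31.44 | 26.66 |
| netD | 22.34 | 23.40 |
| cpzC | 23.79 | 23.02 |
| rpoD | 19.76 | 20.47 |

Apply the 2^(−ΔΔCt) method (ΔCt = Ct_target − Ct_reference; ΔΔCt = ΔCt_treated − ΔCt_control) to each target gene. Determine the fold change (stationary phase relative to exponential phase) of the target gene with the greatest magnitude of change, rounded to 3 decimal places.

44.942

omvZ: ΔΔCt = (37.15−20.47) − (31.92−19.76) = 16.68 − 12.16 = 4.52; fold change = 2^-4.52 = 0.044
dxgA: ΔΔCt = (26.66−20.47) − (31.44−19.76) = 6.19 − 11.68 = -5.49; fold change = 2^5.49 = 44.942
netD: ΔΔCt = (23.40−20.47) − (22.34−19.76) = 2.93 − 2.58 = 0.35; fold change = 2^-0.35 = 0.785
cpzC: ΔΔCt = (23.02−20.47) − (23.79−19.76) = 2.55 − 4.03 = -1.48; fold change = 2^1.48 = 2.789
dxgA has the largest |ΔΔCt| = 5.49.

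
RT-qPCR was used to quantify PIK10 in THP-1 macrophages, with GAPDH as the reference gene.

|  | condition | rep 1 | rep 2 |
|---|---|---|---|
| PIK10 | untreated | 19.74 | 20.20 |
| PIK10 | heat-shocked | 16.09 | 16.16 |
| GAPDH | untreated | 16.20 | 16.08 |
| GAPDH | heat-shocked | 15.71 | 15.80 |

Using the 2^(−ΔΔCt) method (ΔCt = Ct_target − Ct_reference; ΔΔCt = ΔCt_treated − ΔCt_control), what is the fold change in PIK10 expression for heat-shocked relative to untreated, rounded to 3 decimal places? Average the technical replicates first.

Mean Ct: PIK10 untreated 19.970; PIK10 heat-shocked 16.125; GAPDH untreated 16.140; GAPDH heat-shocked 15.755
ΔCt(untreated) = 19.970 − 16.140 = 3.830
ΔCt(heat-shocked) = 16.125 − 15.755 = 0.370
ΔΔCt = 0.370 − 3.830 = -3.460
Fold change = 2^(−(-3.460)) = 2^3.460 = 11.0043

11.004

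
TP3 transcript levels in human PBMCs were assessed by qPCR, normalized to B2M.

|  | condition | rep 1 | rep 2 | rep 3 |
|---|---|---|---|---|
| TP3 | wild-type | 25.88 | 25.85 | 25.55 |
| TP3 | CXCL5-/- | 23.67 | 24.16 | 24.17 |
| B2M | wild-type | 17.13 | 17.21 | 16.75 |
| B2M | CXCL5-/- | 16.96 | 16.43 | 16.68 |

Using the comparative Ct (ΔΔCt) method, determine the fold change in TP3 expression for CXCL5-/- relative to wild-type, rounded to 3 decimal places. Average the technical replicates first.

Mean Ct: TP3 wild-type 25.760; TP3 CXCL5-/- 24.000; B2M wild-type 17.030; B2M CXCL5-/- 16.690
ΔCt(wild-type) = 25.760 − 17.030 = 8.730
ΔCt(CXCL5-/-) = 24.000 − 16.690 = 7.310
ΔΔCt = 7.310 − 8.730 = -1.420
Fold change = 2^(−(-1.420)) = 2^1.420 = 2.6759

2.676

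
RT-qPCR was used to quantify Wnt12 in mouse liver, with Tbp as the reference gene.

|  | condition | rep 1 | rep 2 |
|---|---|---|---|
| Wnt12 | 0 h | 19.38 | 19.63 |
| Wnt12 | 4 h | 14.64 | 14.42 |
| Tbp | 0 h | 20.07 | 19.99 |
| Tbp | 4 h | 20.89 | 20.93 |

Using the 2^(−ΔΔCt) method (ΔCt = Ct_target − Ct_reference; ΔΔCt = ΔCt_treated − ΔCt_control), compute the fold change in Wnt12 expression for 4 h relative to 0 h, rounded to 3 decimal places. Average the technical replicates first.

Mean Ct: Wnt12 0 h 19.505; Wnt12 4 h 14.530; Tbp 0 h 20.030; Tbp 4 h 20.910
ΔCt(0 h) = 19.505 − 20.030 = -0.525
ΔCt(4 h) = 14.530 − 20.910 = -6.380
ΔΔCt = -6.380 − (-0.525) = -5.855
Fold change = 2^(−(-5.855)) = 2^5.855 = 57.8803

57.880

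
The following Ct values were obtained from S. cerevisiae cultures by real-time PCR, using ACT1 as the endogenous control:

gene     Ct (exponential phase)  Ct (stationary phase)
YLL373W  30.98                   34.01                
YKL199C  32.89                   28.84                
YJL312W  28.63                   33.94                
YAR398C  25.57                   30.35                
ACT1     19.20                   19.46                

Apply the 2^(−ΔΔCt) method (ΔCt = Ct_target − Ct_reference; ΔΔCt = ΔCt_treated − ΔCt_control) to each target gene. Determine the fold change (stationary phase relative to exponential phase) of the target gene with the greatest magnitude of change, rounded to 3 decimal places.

0.030

YLL373W: ΔΔCt = (34.01−19.46) − (30.98−19.20) = 14.55 − 11.78 = 2.77; fold change = 2^-2.77 = 0.147
YKL199C: ΔΔCt = (28.84−19.46) − (32.89−19.20) = 9.38 − 13.69 = -4.31; fold change = 2^4.31 = 19.835
YJL312W: ΔΔCt = (33.94−19.46) − (28.63−19.20) = 14.48 − 9.43 = 5.05; fold change = 2^-5.05 = 0.030
YAR398C: ΔΔCt = (30.35−19.46) − (25.57−19.20) = 10.89 − 6.37 = 4.52; fold change = 2^-4.52 = 0.044
YJL312W has the largest |ΔΔCt| = 5.05.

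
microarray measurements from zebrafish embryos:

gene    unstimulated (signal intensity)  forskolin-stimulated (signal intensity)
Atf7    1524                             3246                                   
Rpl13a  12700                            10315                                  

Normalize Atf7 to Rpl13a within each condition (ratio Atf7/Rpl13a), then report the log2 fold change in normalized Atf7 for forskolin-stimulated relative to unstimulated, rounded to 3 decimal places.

1.391

Atf7/Rpl13a (unstimulated) = 1524 / 12700 = 0.12
Atf7/Rpl13a (forskolin-stimulated) = 3246 / 10315 = 0.31469
Fold change = 0.31469 / 0.12 = 2.6224
log2(2.6224) = 1.3909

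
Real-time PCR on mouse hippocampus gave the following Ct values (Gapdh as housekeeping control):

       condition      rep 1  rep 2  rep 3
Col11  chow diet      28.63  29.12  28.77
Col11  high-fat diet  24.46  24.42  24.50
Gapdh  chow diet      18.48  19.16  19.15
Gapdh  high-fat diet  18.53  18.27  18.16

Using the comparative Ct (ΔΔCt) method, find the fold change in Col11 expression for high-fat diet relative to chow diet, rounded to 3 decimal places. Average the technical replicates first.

13.642

Mean Ct: Col11 chow diet 28.840; Col11 high-fat diet 24.460; Gapdh chow diet 18.930; Gapdh high-fat diet 18.320
ΔCt(chow diet) = 28.840 − 18.930 = 9.910
ΔCt(high-fat diet) = 24.460 − 18.320 = 6.140
ΔΔCt = 6.140 − 9.910 = -3.770
Fold change = 2^(−(-3.770)) = 2^3.770 = 13.6422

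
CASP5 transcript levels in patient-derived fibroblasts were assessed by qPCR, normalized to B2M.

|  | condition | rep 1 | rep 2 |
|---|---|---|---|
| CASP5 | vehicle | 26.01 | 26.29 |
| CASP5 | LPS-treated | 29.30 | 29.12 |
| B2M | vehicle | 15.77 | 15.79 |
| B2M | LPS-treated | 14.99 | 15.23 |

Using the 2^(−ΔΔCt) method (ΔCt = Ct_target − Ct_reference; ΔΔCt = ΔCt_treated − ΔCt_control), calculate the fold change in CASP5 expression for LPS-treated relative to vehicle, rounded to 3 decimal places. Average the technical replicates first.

Mean Ct: CASP5 vehicle 26.150; CASP5 LPS-treated 29.210; B2M vehicle 15.780; B2M LPS-treated 15.110
ΔCt(vehicle) = 26.150 − 15.780 = 10.370
ΔCt(LPS-treated) = 29.210 − 15.110 = 14.100
ΔΔCt = 14.100 − 10.370 = 3.730
Fold change = 2^(−3.730) = 0.0754

0.075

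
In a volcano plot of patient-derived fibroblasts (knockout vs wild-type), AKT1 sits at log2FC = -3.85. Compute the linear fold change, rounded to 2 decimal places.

0.07

Fold change = 2^(-3.85) = 0.069
That is, AKT1 drops to 6.9% of the wild-type level.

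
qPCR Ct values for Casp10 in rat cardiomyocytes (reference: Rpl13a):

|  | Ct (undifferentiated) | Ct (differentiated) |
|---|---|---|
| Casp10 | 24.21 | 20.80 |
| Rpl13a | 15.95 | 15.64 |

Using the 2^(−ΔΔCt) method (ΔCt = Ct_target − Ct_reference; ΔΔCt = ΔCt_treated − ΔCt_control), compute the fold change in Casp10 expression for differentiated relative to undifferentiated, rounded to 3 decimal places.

ΔCt(undifferentiated) = 24.210 − 15.950 = 8.260
ΔCt(differentiated) = 20.800 − 15.640 = 5.160
ΔΔCt = 5.160 − 8.260 = -3.100
Fold change = 2^(−(-3.100)) = 2^3.100 = 8.5742

8.574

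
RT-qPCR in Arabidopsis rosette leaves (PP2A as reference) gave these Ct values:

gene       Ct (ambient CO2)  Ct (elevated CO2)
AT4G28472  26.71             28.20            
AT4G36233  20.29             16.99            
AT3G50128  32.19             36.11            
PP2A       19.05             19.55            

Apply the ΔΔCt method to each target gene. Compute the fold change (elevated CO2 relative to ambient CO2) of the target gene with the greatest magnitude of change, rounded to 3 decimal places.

13.929

AT4G28472: ΔΔCt = (28.20−19.55) − (26.71−19.05) = 8.65 − 7.66 = 0.99; fold change = 2^-0.99 = 0.503
AT4G36233: ΔΔCt = (16.99−19.55) − (20.29−19.05) = -2.56 − 1.24 = -3.80; fold change = 2^3.80 = 13.929
AT3G50128: ΔΔCt = (36.11−19.55) − (32.19−19.05) = 16.56 − 13.14 = 3.42; fold change = 2^-3.42 = 0.093
AT4G36233 has the largest |ΔΔCt| = 3.80.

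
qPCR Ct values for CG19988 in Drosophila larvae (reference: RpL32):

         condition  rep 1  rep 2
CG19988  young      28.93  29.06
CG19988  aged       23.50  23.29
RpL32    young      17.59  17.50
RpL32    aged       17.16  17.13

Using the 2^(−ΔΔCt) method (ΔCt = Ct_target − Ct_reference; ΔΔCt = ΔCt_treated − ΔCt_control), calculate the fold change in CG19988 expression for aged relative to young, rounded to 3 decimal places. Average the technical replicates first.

Mean Ct: CG19988 young 28.995; CG19988 aged 23.395; RpL32 young 17.545; RpL32 aged 17.145
ΔCt(young) = 28.995 − 17.545 = 11.450
ΔCt(aged) = 23.395 − 17.145 = 6.250
ΔΔCt = 6.250 − 11.450 = -5.200
Fold change = 2^(−(-5.200)) = 2^5.200 = 36.7583

36.758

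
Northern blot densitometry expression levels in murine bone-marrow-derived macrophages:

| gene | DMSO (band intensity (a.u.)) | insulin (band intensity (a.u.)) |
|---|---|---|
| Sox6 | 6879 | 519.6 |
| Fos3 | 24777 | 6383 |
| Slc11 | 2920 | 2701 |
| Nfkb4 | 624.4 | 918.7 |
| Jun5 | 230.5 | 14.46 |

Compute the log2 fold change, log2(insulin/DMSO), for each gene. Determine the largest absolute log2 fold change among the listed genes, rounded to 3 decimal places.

3.995

log2(519.6/6879) = -3.727  (Sox6)
log2(6383/24777) = -1.957  (Fos3)
log2(2701/2920) = -0.112  (Slc11)
log2(918.7/624.4) = 0.557  (Nfkb4)
log2(14.46/230.5) = -3.995  (Jun5)
The largest magnitude belongs to Jun5.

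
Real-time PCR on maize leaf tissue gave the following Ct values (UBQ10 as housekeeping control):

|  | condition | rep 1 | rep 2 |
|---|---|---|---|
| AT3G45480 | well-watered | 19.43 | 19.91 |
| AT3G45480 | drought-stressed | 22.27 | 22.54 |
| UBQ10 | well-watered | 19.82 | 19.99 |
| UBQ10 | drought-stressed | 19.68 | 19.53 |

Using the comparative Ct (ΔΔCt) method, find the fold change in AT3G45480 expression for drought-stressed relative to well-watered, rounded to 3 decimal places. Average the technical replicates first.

Mean Ct: AT3G45480 well-watered 19.670; AT3G45480 drought-stressed 22.405; UBQ10 well-watered 19.905; UBQ10 drought-stressed 19.605
ΔCt(well-watered) = 19.670 − 19.905 = -0.235
ΔCt(drought-stressed) = 22.405 − 19.605 = 2.800
ΔΔCt = 2.800 − (-0.235) = 3.035
Fold change = 2^(−3.035) = 0.1220

0.122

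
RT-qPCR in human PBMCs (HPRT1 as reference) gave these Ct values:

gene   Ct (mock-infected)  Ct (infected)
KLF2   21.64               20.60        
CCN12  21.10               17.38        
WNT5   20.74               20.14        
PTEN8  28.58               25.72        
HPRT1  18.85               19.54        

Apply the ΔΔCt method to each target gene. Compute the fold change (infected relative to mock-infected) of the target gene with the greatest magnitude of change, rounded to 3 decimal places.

21.259

KLF2: ΔΔCt = (20.60−19.54) − (21.64−18.85) = 1.06 − 2.79 = -1.73; fold change = 2^1.73 = 3.317
CCN12: ΔΔCt = (17.38−19.54) − (21.10−18.85) = -2.16 − 2.25 = -4.41; fold change = 2^4.41 = 21.259
WNT5: ΔΔCt = (20.14−19.54) − (20.74−18.85) = 0.60 − 1.89 = -1.29; fold change = 2^1.29 = 2.445
PTEN8: ΔΔCt = (25.72−19.54) − (28.58−18.85) = 6.18 − 9.73 = -3.55; fold change = 2^3.55 = 11.713
CCN12 has the largest |ΔΔCt| = 4.41.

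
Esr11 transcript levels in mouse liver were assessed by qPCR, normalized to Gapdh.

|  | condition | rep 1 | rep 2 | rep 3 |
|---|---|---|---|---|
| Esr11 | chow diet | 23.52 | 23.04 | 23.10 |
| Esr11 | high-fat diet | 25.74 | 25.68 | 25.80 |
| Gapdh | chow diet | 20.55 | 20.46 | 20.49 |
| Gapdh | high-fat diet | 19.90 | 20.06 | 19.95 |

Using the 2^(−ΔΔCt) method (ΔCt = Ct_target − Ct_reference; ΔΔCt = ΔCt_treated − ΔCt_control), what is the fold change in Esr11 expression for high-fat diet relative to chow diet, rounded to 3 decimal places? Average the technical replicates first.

Mean Ct: Esr11 chow diet 23.220; Esr11 high-fat diet 25.740; Gapdh chow diet 20.500; Gapdh high-fat diet 19.970
ΔCt(chow diet) = 23.220 − 20.500 = 2.720
ΔCt(high-fat diet) = 25.740 − 19.970 = 5.770
ΔΔCt = 5.770 − 2.720 = 3.050
Fold change = 2^(−3.050) = 0.1207

0.121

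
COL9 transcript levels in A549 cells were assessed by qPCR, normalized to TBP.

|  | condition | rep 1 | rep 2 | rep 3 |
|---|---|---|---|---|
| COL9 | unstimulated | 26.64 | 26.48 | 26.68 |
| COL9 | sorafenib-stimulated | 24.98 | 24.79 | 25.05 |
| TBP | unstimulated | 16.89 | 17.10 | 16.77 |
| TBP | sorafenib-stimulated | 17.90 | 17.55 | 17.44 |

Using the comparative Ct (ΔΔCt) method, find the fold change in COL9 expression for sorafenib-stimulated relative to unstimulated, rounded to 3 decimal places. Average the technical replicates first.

5.169

Mean Ct: COL9 unstimulated 26.600; COL9 sorafenib-stimulated 24.940; TBP unstimulated 16.920; TBP sorafenib-stimulated 17.630
ΔCt(unstimulated) = 26.600 − 16.920 = 9.680
ΔCt(sorafenib-stimulated) = 24.940 − 17.630 = 7.310
ΔΔCt = 7.310 − 9.680 = -2.370
Fold change = 2^(−(-2.370)) = 2^2.370 = 5.1694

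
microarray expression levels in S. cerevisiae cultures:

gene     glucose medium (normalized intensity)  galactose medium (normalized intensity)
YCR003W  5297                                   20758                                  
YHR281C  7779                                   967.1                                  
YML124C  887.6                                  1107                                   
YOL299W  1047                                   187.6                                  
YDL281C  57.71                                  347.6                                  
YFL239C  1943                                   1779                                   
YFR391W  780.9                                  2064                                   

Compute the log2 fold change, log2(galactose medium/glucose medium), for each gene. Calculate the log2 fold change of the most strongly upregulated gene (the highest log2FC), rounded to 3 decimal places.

log2(20758/5297) = 1.970  (YCR003W)
log2(967.1/7779) = -3.008  (YHR281C)
log2(1107/887.6) = 0.319  (YML124C)
log2(187.6/1047) = -2.481  (YOL299W)
log2(347.6/57.71) = 2.591  (YDL281C)
log2(1779/1943) = -0.127  (YFL239C)
log2(2064/780.9) = 1.402  (YFR391W)
YDL281C is most strongly upregulated.

2.591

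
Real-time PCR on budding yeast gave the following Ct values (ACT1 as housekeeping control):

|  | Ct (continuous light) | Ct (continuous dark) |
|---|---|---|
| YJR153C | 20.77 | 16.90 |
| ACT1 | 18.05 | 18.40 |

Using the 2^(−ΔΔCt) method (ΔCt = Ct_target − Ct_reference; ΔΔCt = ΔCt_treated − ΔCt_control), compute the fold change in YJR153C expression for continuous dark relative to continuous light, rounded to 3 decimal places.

18.636

ΔCt(continuous light) = 20.770 − 18.050 = 2.720
ΔCt(continuous dark) = 16.900 − 18.400 = -1.500
ΔΔCt = -1.500 − 2.720 = -4.220
Fold change = 2^(−(-4.220)) = 2^4.220 = 18.6357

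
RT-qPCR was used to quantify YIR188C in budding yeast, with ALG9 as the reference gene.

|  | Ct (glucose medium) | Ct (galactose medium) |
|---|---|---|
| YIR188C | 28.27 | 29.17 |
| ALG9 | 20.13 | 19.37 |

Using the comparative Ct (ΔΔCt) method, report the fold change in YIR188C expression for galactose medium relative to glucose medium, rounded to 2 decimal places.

ΔCt(glucose medium) = 28.270 − 20.130 = 8.140
ΔCt(galactose medium) = 29.170 − 19.370 = 9.800
ΔΔCt = 9.800 − 8.140 = 1.660
Fold change = 2^(−1.660) = 0.316

0.32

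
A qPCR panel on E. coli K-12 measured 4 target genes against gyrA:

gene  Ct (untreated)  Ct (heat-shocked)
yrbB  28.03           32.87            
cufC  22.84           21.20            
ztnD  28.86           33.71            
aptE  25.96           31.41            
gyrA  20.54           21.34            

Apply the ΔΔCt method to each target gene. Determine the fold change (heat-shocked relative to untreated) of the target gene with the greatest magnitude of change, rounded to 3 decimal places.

yrbB: ΔΔCt = (32.87−21.34) − (28.03−20.54) = 11.53 − 7.49 = 4.04; fold change = 2^-4.04 = 0.061
cufC: ΔΔCt = (21.20−21.34) − (22.84−20.54) = -0.14 − 2.30 = -2.44; fold change = 2^2.44 = 5.426
ztnD: ΔΔCt = (33.71−21.34) − (28.86−20.54) = 12.37 − 8.32 = 4.05; fold change = 2^-4.05 = 0.060
aptE: ΔΔCt = (31.41−21.34) − (25.96−20.54) = 10.07 − 5.42 = 4.65; fold change = 2^-4.65 = 0.040
aptE has the largest |ΔΔCt| = 4.65.

0.040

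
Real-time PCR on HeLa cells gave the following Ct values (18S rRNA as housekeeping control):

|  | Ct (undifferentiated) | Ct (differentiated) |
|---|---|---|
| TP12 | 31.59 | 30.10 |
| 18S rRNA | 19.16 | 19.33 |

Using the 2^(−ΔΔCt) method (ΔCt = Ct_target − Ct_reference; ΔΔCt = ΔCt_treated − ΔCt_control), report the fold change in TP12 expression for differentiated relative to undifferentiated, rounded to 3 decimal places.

3.160

ΔCt(undifferentiated) = 31.590 − 19.160 = 12.430
ΔCt(differentiated) = 30.100 − 19.330 = 10.770
ΔΔCt = 10.770 − 12.430 = -1.660
Fold change = 2^(−(-1.660)) = 2^1.660 = 3.1602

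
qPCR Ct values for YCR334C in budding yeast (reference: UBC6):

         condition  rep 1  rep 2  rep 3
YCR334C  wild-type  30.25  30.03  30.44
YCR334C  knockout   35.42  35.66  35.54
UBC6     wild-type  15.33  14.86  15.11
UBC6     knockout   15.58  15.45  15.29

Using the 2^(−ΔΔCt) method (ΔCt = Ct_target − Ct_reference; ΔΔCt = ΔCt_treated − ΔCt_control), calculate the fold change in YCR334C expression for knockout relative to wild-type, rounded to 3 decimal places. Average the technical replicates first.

Mean Ct: YCR334C wild-type 30.240; YCR334C knockout 35.540; UBC6 wild-type 15.100; UBC6 knockout 15.440
ΔCt(wild-type) = 30.240 − 15.100 = 15.140
ΔCt(knockout) = 35.540 − 15.440 = 20.100
ΔΔCt = 20.100 − 15.140 = 4.960
Fold change = 2^(−4.960) = 0.0321

0.032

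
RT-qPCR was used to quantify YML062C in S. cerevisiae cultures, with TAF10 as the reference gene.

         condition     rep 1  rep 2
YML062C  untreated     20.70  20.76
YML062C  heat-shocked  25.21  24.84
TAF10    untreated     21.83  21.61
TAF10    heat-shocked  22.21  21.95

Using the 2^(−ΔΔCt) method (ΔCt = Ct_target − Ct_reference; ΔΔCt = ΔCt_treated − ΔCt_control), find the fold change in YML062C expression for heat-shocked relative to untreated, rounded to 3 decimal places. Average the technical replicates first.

Mean Ct: YML062C untreated 20.730; YML062C heat-shocked 25.025; TAF10 untreated 21.720; TAF10 heat-shocked 22.080
ΔCt(untreated) = 20.730 − 21.720 = -0.990
ΔCt(heat-shocked) = 25.025 − 22.080 = 2.945
ΔΔCt = 2.945 − (-0.990) = 3.935
Fold change = 2^(−3.935) = 0.0654

0.065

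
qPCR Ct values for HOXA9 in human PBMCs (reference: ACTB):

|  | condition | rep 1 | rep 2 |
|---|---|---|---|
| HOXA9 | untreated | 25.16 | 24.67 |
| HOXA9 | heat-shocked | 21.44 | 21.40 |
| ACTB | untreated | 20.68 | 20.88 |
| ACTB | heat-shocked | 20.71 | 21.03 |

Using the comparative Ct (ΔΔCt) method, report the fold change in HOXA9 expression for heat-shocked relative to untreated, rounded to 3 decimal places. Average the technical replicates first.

12.000

Mean Ct: HOXA9 untreated 24.915; HOXA9 heat-shocked 21.420; ACTB untreated 20.780; ACTB heat-shocked 20.870
ΔCt(untreated) = 24.915 − 20.780 = 4.135
ΔCt(heat-shocked) = 21.420 − 20.870 = 0.550
ΔΔCt = 0.550 − 4.135 = -3.585
Fold change = 2^(−(-3.585)) = 2^3.585 = 12.0003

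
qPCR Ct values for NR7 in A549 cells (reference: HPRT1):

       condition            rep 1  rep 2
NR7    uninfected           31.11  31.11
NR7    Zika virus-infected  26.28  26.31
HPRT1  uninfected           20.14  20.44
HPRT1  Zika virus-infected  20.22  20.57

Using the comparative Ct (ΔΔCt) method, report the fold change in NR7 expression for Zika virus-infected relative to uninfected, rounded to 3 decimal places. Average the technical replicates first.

30.274

Mean Ct: NR7 uninfected 31.110; NR7 Zika virus-infected 26.295; HPRT1 uninfected 20.290; HPRT1 Zika virus-infected 20.395
ΔCt(uninfected) = 31.110 − 20.290 = 10.820
ΔCt(Zika virus-infected) = 26.295 − 20.395 = 5.900
ΔΔCt = 5.900 − 10.820 = -4.920
Fold change = 2^(−(-4.920)) = 2^4.920 = 30.2738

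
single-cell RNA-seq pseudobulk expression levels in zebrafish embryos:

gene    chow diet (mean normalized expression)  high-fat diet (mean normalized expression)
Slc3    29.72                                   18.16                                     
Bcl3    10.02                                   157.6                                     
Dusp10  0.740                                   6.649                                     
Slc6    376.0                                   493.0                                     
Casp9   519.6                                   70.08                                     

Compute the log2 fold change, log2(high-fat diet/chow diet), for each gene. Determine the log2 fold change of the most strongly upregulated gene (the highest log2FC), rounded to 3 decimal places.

3.975

log2(18.16/29.72) = -0.711  (Slc3)
log2(157.6/10.02) = 3.975  (Bcl3)
log2(6.649/0.740) = 3.168  (Dusp10)
log2(493.0/376.0) = 0.391  (Slc6)
log2(70.08/519.6) = -2.890  (Casp9)
Bcl3 is most strongly upregulated.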